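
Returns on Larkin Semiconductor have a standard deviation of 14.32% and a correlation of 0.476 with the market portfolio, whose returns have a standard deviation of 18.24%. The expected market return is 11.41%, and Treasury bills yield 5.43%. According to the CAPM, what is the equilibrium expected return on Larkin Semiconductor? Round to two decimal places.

β = ρ × σ_i / σ_m = 0.476 × 14.32% / 18.24% = 0.3737
MRP = 11.41% − 5.43% = 5.98%
E(R) = 5.43% + 0.3737 × 5.98% = 7.66%

7.66%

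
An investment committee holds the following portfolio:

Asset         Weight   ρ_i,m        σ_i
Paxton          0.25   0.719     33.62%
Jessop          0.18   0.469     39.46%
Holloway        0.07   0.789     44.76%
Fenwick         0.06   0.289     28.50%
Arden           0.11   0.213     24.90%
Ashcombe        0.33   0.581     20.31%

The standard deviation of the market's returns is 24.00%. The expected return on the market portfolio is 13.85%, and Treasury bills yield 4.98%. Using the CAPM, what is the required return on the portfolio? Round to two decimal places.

11.20%

β_Paxton = 0.719 × 33.62% / 24.00% = 1.0072
β_Jessop = 0.469 × 39.46% / 24.00% = 0.7711
β_Holloway = 0.789 × 44.76% / 24.00% = 1.4715
β_Fenwick = 0.289 × 28.50% / 24.00% = 0.3432
β_Arden = 0.213 × 24.90% / 24.00% = 0.2210
β_Ashcombe = 0.581 × 20.31% / 24.00% = 0.4917
β_P = Σ w_i β_i = 0.25×1.0072 + 0.18×0.7711 + 0.07×1.4715 + 0.06×0.3432 + 0.11×0.2210 + 0.33×0.4917 = 0.7008
MRP = 13.85% − 4.98% = 8.87%
E(R_P) = R_f + β_P × MRP = 4.98% + 0.7008 × 8.87% = 11.20%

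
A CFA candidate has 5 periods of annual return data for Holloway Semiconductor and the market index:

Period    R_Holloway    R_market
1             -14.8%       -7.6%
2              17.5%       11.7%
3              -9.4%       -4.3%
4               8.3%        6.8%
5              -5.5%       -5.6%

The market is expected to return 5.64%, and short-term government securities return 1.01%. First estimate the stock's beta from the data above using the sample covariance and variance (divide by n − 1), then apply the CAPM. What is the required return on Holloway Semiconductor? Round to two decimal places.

8.11%

Mean R_i = (-14.8 + 17.5 − 9.4 + 8.3 − 5.5) / 5 = -0.7800%
Mean R_m = (-7.6 + 11.7 − 4.3 + 6.8 − 5.6) / 5 = 0.2000%
Σ(R_i − R̄_i)(R_m − R̄_m) = 445.6700  ⇒  Cov = 445.6700 / 4 = 111.4175
Σ(R_m − R̄_m)² = 290.5400  ⇒  Var(R_m) = 290.5400 / 4 = 72.6350
β = Cov / Var(R_m) = 111.4175 / 72.6350 = 1.5339
MRP = 5.64% − 1.01% = 4.63%
E(R) = R_f + β × MRP = 1.01% + 1.5339 × 4.63% = 8.11%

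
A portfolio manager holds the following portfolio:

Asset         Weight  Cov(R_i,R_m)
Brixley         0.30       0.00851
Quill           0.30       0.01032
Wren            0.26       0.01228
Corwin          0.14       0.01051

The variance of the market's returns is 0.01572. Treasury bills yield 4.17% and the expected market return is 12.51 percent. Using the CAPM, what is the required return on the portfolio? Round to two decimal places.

β_Brixley = 0.00851 / 0.01572 = 0.5413
β_Quill = 0.01032 / 0.01572 = 0.6565
β_Wren = 0.01228 / 0.01572 = 0.7812
β_Corwin = 0.01051 / 0.01572 = 0.6686
β_P = Σ w_i β_i = 0.30×0.5413 + 0.30×0.6565 + 0.26×0.7812 + 0.14×0.6686 = 0.6561
MRP = 12.51% − 4.17% = 8.34%
E(R_P) = R_f + β_P × MRP = 4.17% + 0.6561 × 8.34% = 9.64%

9.64%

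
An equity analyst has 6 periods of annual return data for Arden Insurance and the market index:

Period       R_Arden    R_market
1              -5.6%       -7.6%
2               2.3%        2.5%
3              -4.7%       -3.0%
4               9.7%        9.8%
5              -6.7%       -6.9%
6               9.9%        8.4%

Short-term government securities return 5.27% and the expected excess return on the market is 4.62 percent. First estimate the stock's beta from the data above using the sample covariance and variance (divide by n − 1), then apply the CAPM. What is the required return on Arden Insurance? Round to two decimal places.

Mean R_i = (-5.6 + 2.3 − 4.7 + 9.7 − 6.7 + 9.9) / 6 = 0.8167%
Mean R_m = (-7.6 + 2.5 − 3.0 + 9.8 − 6.9 + 8.4) / 6 = 0.5333%
Σ(R_i − R̄_i)(R_m − R̄_m) = 284.2467  ⇒  Cov = 284.2467 / 5 = 56.8493
Σ(R_m − R̄_m)² = 285.5133  ⇒  Var(R_m) = 285.5133 / 5 = 57.1027
β = Cov / Var(R_m) = 56.8493 / 57.1027 = 0.9956
E(R) = R_f + β × MRP = 5.27% + 0.9956 × 4.62% = 9.87%

9.87%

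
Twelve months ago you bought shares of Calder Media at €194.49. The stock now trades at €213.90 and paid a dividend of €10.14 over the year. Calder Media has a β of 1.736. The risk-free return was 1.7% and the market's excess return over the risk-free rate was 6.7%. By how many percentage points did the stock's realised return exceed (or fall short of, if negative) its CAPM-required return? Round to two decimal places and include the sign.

+1.86%

Realised HPR = (P1 + D1 − P0) / P0 = (213.90 + 10.14 − 194.49) / 194.49 = 29.55 / 194.49 = 15.1936%
CAPM required = R_f + β·MRP = 1.7% + 1.736 × 6.7% = 13.3312%
α = realised − required = 15.1936% − 13.3312% = +1.86%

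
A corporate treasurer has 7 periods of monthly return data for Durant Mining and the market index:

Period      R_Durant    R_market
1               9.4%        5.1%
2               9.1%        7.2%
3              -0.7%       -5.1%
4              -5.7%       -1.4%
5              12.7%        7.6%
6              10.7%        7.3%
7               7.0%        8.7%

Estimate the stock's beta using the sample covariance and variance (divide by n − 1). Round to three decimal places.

Mean R_i = (9.4 + 9.1 − 0.7 − 5.7 + 12.7 + 10.7 + 7.0) / 7 = 6.0714%
Mean R_m = (5.1 + 7.2 − 5.1 − 1.4 + 7.6 + 7.3 + 8.7) / 7 = 4.2000%
Σ(R_i − R̄_i)(R_m − R̄_m) = 182.0400  ⇒  Cov = 182.0400 / 6 = 30.3400
Σ(R_m − R̄_m)² = 169.0800  ⇒  Var(R_m) = 169.0800 / 6 = 28.1800
β = Cov / Var(R_m) = 30.3400 / 28.1800 = 1.0767

1.077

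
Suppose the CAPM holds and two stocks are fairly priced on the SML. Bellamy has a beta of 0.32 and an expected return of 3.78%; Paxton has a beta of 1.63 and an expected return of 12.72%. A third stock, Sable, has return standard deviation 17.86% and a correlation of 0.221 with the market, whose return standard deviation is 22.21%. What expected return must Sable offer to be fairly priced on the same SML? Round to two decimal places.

2.81%

MRP = (12.72% − 3.78%) / (1.63 − 0.32) = 6.8244%
R_f = 3.78% − 0.32 × 6.8244% = 1.5962%
β_Sable = ρ·σ_i/σ_m = 0.221 × 17.86 / 22.21 = 0.1777
E(R_Sable) = R_f + β × MRP = 1.5962% + 0.1777 × 6.8244% = 2.81%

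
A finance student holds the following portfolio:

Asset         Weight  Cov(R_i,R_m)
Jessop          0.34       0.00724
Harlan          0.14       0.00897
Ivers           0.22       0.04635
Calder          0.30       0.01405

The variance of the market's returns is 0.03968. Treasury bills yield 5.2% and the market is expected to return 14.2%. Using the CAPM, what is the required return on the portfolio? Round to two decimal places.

β_Jessop = 0.00724 / 0.03968 = 0.1825
β_Harlan = 0.00897 / 0.03968 = 0.2261
β_Ivers = 0.04635 / 0.03968 = 1.1681
β_Calder = 0.01405 / 0.03968 = 0.3541
β_P = Σ w_i β_i = 0.34×0.1825 + 0.14×0.2261 + 0.22×1.1681 + 0.30×0.3541 = 0.4569
MRP = 14.2% − 5.2% = 9.00%
E(R_P) = R_f + β_P × MRP = 5.2% + 0.4569 × 9.0% = 9.31%

9.31%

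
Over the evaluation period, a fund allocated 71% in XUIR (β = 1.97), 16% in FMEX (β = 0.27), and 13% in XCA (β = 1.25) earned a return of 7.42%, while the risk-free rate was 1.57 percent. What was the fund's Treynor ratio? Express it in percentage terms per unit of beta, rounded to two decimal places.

3.65%

β_P = 0.71×1.97 + 0.16×0.27 + 0.13×1.25 = 1.6044
Treynor = (R_P − R_f) / β_P = (7.42% − 1.57%) / 1.6044 = 5.85% / 1.6044 = 3.65%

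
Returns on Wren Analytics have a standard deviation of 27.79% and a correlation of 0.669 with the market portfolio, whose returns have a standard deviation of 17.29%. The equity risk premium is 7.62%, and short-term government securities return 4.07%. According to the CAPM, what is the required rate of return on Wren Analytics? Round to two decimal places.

β = ρ × σ_i / σ_m = 0.669 × 27.79% / 17.29% = 1.0753
E(R) = 4.07% + 1.0753 × 7.62% = 12.26%

12.26%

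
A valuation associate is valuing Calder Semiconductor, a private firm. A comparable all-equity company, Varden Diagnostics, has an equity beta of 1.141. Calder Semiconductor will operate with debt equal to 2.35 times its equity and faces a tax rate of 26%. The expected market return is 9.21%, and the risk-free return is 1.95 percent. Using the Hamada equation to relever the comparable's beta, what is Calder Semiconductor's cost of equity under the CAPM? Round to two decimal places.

β_L = β_U × [1 + (1 − t)(D/E)] = 1.141 × [1 + (1 − 0.26) × 2.35]
    = 1.141 × [1 + 0.74 × 2.35] = 1.141 × 2.7390 = 3.1252
MRP = 9.21% − 1.95% = 7.26%
E(R) = R_f + β_L × MRP = 1.95% + 3.1252 × 7.26% = 24.64%

24.64%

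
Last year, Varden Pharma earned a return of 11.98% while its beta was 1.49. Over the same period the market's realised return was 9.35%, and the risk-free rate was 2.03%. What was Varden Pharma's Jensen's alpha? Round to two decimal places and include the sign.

Market excess return = 9.35% − 2.03% = 7.32%
CAPM benchmark = R_f + β(R_m − R_f) = 2.03% + 1.49 × 7.32% = 12.9368%
α = actual − benchmark = 11.98% − 12.9368% = -0.96%

-0.96%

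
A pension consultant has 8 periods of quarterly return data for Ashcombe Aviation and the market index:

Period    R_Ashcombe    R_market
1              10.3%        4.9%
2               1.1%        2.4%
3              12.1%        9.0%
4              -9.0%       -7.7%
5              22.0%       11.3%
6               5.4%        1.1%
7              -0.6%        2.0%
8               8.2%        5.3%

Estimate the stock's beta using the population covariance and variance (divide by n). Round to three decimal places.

1.529

Mean R_i = (10.3 + 1.1 + 12.1 − 9.0 + 22.0 + 5.4 − 0.6 + 8.2) / 8 = 6.1875%
Mean R_m = (4.9 + 2.4 + 9.0 − 7.7 + 11.3 + 1.1 + 2.0 + 5.3) / 8 = 3.5375%
Σ(R_i − R̄_i)(R_m − R̄_m) = 353.0038  ⇒  Cov = 353.0038 / 8 = 44.1255
Σ(R_m − R̄_m)² = 230.9388  ⇒  Var(R_m) = 230.9388 / 8 = 28.8674
β = Cov / Var(R_m) = 44.1255 / 28.8674 = 1.5286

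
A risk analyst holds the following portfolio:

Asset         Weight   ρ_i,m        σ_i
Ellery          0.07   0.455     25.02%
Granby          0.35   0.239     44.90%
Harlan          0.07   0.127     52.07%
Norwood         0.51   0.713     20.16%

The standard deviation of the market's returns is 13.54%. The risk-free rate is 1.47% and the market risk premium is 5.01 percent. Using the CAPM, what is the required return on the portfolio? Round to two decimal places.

β_Ellery = 0.455 × 25.02% / 13.54% = 0.8408
β_Granby = 0.239 × 44.90% / 13.54% = 0.7925
β_Harlan = 0.127 × 52.07% / 13.54% = 0.4884
β_Norwood = 0.713 × 20.16% / 13.54% = 1.0616
β_P = Σ w_i β_i = 0.07×0.8408 + 0.35×0.7925 + 0.07×0.4884 + 0.51×1.0616 = 0.9118
E(R_P) = R_f + β_P × MRP = 1.47% + 0.9118 × 5.01% = 6.04%

6.04%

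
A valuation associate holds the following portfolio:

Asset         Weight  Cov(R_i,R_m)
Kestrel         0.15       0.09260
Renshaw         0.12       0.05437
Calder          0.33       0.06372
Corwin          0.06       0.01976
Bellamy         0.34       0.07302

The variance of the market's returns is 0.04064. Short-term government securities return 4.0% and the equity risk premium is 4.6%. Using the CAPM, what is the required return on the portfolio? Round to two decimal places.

β_Kestrel = 0.09260 / 0.04064 = 2.2785
β_Renshaw = 0.05437 / 0.04064 = 1.3378
β_Calder = 0.06372 / 0.04064 = 1.5679
β_Corwin = 0.01976 / 0.04064 = 0.4862
β_Bellamy = 0.07302 / 0.04064 = 1.7968
β_P = Σ w_i β_i = 0.15×2.2785 + 0.12×1.3378 + 0.33×1.5679 + 0.06×0.4862 + 0.34×1.7968 = 1.6598
E(R_P) = R_f + β_P × MRP = 4.0% + 1.6598 × 4.6% = 11.64%

11.64%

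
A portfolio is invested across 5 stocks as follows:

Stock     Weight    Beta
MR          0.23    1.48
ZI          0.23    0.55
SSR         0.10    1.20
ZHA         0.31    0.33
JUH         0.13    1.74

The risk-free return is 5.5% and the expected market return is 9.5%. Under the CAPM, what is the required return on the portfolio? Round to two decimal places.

β_P = Σ w_i β_i = 0.23×1.48 + 0.23×0.55 + 0.10×1.20 + 0.31×0.33 + 0.13×1.74 = 0.9154
MRP = 9.5% − 5.5% = 4.00%
E(R_P) = R_f + β_P × MRP = 5.5% + 0.9154 × 4.0% = 9.16%

9.16%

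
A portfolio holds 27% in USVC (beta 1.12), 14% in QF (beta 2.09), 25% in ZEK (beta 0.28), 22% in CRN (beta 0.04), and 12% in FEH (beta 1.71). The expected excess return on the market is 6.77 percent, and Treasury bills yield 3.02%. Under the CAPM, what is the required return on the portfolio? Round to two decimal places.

8.97%

β_P = Σ w_i β_i = 0.27×1.12 + 0.14×2.09 + 0.25×0.28 + 0.22×0.04 + 0.12×1.71 = 0.8790
E(R_P) = R_f + β_P × MRP = 3.02% + 0.8790 × 6.77% = 8.97%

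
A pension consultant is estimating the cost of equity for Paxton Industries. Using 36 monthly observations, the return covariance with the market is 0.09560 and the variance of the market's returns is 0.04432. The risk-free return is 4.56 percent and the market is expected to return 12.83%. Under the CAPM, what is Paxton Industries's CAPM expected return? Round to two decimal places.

22.40%

β = Cov(R_i, R_m) / Var(R_m) = 0.09560 / 0.04432 = 2.1570
MRP = 12.83% − 4.56% = 8.27%
E(R) = R_f + β × MRP = 4.56% + 2.1570 × 8.27% = 22.40%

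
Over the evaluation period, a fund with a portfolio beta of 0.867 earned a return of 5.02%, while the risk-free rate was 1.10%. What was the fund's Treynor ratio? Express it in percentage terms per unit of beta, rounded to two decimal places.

Treynor = (R_P − R_f) / β_P = (5.02% − 1.10%) / 0.8670 = 3.92% / 0.8670 = 4.52%

4.52%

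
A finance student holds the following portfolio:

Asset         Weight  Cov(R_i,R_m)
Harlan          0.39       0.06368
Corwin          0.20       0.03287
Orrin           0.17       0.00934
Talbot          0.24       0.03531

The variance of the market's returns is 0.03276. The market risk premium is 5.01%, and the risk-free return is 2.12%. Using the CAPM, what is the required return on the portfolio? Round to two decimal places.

8.46%

β_Harlan = 0.06368 / 0.03276 = 1.9438
β_Corwin = 0.03287 / 0.03276 = 1.0034
β_Orrin = 0.00934 / 0.03276 = 0.2851
β_Talbot = 0.03531 / 0.03276 = 1.0778
β_P = Σ w_i β_i = 0.39×1.9438 + 0.20×1.0034 + 0.17×0.2851 + 0.24×1.0778 = 1.2659
E(R_P) = R_f + β_P × MRP = 2.12% + 1.2659 × 5.01% = 8.46%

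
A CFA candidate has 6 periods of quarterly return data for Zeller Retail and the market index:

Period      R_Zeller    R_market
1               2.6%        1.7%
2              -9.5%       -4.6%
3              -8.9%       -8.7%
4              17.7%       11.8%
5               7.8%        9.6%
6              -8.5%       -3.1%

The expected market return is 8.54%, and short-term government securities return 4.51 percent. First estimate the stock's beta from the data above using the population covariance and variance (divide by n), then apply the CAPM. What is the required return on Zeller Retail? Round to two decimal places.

9.76%

Mean R_i = (2.6 − 9.5 − 8.9 + 17.7 + 7.8 − 8.5) / 6 = 0.2000%
Mean R_m = (1.7 − 4.6 − 8.7 + 11.8 + 9.6 − 3.1) / 6 = 1.1167%
Σ(R_i − R̄_i)(R_m − R̄_m) = 434.3000  ⇒  Cov = 434.3000 / 6 = 72.3833
Σ(R_m − R̄_m)² = 333.2683  ⇒  Var(R_m) = 333.2683 / 6 = 55.5447
β = Cov / Var(R_m) = 72.3833 / 55.5447 = 1.3032
MRP = 8.54% − 4.51% = 4.03%
E(R) = R_f + β × MRP = 4.51% + 1.3032 × 4.03% = 9.76%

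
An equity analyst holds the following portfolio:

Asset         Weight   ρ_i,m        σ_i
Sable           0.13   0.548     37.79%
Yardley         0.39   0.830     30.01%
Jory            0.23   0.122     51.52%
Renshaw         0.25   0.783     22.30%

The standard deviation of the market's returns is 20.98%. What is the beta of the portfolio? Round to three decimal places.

0.868

β_Sable = 0.548 × 37.79% / 20.98% = 0.9871
β_Yardley = 0.830 × 30.01% / 20.98% = 1.1872
β_Jory = 0.122 × 51.52% / 20.98% = 0.2996
β_Renshaw = 0.783 × 22.30% / 20.98% = 0.8323
β_P = Σ w_i β_i = 0.13×0.9871 + 0.39×1.1872 + 0.23×0.2996 + 0.25×0.8323 = 0.8683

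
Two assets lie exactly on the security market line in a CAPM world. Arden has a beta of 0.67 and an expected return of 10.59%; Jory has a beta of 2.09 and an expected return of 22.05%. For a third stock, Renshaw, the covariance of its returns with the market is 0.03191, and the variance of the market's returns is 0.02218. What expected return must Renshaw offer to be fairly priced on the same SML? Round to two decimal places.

MRP = (22.05% − 10.59%) / (2.09 − 0.67) = 8.0704%
R_f = 10.59% − 0.67 × 8.0704% = 5.1828%
β_Renshaw = Cov / Var(R_m) = 0.03191 / 0.02218 = 1.4387
E(R_Renshaw) = R_f + β × MRP = 5.1828% + 1.4387 × 8.0704% = 16.79%

16.79%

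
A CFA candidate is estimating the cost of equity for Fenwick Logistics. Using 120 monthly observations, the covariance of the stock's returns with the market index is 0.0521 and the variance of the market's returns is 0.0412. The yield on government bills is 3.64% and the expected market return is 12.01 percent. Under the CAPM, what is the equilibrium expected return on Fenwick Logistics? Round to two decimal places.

14.22%

β = Cov(R_i, R_m) / Var(R_m) = 0.0521 / 0.0412 = 1.2646
MRP = 12.01% − 3.64% = 8.37%
E(R) = R_f + β × MRP = 3.64% + 1.2646 × 8.37% = 14.22%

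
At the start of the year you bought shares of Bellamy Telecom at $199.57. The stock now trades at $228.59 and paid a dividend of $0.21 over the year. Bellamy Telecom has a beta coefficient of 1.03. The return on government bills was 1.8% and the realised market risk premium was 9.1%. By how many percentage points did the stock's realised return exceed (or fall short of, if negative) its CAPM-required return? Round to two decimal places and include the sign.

Realised HPR = (P1 + D1 − P0) / P0 = (228.59 + 0.21 − 199.57) / 199.57 = 29.23 / 199.57 = 14.6465%
CAPM required = R_f + β·MRP = 1.8% + 1.03 × 9.1% = 11.1730%
α = realised − required = 14.6465% − 11.1730% = +3.47%

+3.47%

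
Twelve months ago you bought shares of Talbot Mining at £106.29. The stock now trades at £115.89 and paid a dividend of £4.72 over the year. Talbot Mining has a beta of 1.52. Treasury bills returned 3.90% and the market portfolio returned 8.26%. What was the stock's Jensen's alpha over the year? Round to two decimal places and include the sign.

+2.95%

Realised HPR = (P1 + D1 − P0) / P0 = (115.89 + 4.72 − 106.29) / 106.29 = 14.32 / 106.29 = 13.4726%
MRP = 8.26% − 3.90% = 4.36%
CAPM required = R_f + β·MRP = 3.90% + 1.52 × 4.36% = 10.5272%
α = realised − required = 13.4726% − 10.5272% = +2.95%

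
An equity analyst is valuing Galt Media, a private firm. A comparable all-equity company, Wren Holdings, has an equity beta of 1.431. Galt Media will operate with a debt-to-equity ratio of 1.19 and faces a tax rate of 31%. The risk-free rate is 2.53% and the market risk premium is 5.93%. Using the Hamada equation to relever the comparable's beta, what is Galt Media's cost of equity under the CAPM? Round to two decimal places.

β_L = β_U × [1 + (1 − t)(D/E)] = 1.431 × [1 + (1 − 0.31) × 1.19]
    = 1.431 × [1 + 0.69 × 1.19] = 1.431 × 1.8211 = 2.6060
E(R) = R_f + β_L × MRP = 2.53% + 2.6060 × 5.93% = 17.98%

17.98%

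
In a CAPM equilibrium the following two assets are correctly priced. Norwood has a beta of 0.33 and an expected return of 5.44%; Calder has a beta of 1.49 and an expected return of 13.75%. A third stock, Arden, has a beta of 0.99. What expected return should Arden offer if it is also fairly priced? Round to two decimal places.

MRP (SML slope) = (13.75% − 5.44%) / (1.49 − 0.33) = 8.31% / 1.16 = 7.1638%
R_f (intercept) = 5.44% − 0.33 × 7.1638% = 3.0759%
E(R_Arden) = R_f + β × MRP = 3.0759% + 0.99 × 7.1638% = 10.17%

10.17%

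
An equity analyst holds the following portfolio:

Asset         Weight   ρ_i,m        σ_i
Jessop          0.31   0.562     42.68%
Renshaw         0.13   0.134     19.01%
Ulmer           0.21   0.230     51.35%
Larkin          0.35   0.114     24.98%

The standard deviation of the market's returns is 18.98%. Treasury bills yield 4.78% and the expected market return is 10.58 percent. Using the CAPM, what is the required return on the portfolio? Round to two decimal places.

8.22%

β_Jessop = 0.562 × 42.68% / 18.98% = 1.2638
β_Renshaw = 0.134 × 19.01% / 18.98% = 0.1342
β_Ulmer = 0.230 × 51.35% / 18.98% = 0.6223
β_Larkin = 0.114 × 24.98% / 18.98% = 0.1500
β_P = Σ w_i β_i = 0.31×1.2638 + 0.13×0.1342 + 0.21×0.6223 + 0.35×0.1500 = 0.5924
MRP = 10.58% − 4.78% = 5.80%
E(R_P) = R_f + β_P × MRP = 4.78% + 0.5924 × 5.80% = 8.22%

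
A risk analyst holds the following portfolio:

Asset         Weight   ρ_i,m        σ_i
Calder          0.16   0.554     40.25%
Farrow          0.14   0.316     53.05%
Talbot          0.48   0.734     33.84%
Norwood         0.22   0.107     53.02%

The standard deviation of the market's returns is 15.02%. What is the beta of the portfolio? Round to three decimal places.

1.271

β_Calder = 0.554 × 40.25% / 15.02% = 1.4846
β_Farrow = 0.316 × 53.05% / 15.02% = 1.1161
β_Talbot = 0.734 × 33.84% / 15.02% = 1.6537
β_Norwood = 0.107 × 53.02% / 15.02% = 0.3777
β_P = Σ w_i β_i = 0.16×1.4846 + 0.14×1.1161 + 0.48×1.6537 + 0.22×0.3777 = 1.2707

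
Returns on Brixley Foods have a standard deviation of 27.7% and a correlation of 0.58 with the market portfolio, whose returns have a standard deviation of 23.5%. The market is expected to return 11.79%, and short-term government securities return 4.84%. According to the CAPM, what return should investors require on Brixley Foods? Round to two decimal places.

β = ρ × σ_i / σ_m = 0.58 × 27.7% / 23.5% = 0.6837
MRP = 11.79% − 4.84% = 6.95%
E(R) = 4.84% + 0.6837 × 6.95% = 9.59%

9.59%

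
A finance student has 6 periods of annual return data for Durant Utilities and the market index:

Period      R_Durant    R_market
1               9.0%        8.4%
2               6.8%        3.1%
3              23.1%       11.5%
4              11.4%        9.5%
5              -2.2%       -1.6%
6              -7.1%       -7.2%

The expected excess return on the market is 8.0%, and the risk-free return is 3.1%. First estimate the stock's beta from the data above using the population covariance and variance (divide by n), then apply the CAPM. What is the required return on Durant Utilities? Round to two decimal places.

Mean R_i = (9.0 + 6.8 + 23.1 + 11.4 − 2.2 − 7.1) / 6 = 6.8333%
Mean R_m = (8.4 + 3.1 + 11.5 + 9.5 − 1.6 − 7.2) / 6 = 3.9500%
Σ(R_i − R̄_i)(R_m − R̄_m) = 363.3200  ⇒  Cov = 363.3200 / 6 = 60.5533
Σ(R_m − R̄_m)² = 263.4550  ⇒  Var(R_m) = 263.4550 / 6 = 43.9092
β = Cov / Var(R_m) = 60.5533 / 43.9092 = 1.3791
E(R) = R_f + β × MRP = 3.1% + 1.3791 × 8.0% = 14.13%

14.13%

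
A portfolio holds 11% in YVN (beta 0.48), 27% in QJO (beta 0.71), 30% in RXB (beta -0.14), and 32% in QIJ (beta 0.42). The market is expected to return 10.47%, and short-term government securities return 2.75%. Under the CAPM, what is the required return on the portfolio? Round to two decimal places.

β_P = Σ w_i β_i = 0.11×0.48 + 0.27×0.71 + 0.30×-0.14 + 0.32×0.42 = 0.3369
MRP = 10.47% − 2.75% = 7.72%
E(R_P) = R_f + β_P × MRP = 2.75% + 0.3369 × 7.72% = 5.35%

5.35%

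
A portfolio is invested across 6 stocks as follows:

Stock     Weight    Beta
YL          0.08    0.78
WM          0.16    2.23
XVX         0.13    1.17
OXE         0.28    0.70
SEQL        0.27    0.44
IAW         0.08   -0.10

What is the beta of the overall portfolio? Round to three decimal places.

0.878

β_P = Σ w_i β_i = 0.08×0.78 + 0.16×2.23 + 0.13×1.17 + 0.28×0.70 + 0.27×0.44 + 0.08×-0.10 = 0.8781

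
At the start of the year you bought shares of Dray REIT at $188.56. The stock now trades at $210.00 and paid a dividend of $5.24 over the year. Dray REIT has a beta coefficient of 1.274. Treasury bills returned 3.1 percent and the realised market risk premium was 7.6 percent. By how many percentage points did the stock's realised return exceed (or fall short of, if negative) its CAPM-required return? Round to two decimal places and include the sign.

Realised HPR = (P1 + D1 − P0) / P0 = (210.00 + 5.24 − 188.56) / 188.56 = 26.68 / 188.56 = 14.1493%
CAPM required = R_f + β·MRP = 3.1% + 1.274 × 7.6% = 12.7824%
α = realised − required = 14.1493% − 12.7824% = +1.37%

+1.37%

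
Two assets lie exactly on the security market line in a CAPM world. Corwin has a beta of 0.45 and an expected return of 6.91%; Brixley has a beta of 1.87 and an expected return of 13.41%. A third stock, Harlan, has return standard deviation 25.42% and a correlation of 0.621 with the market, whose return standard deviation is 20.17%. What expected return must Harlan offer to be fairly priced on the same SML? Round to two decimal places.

MRP = (13.41% − 6.91%) / (1.87 − 0.45) = 4.5775%
R_f = 6.91% − 0.45 × 4.5775% = 4.8501%
β_Harlan = ρ·σ_i/σ_m = 0.621 × 25.42 / 20.17 = 0.7826
E(R_Harlan) = R_f + β × MRP = 4.8501% + 0.7826 × 4.5775% = 8.43%

8.43%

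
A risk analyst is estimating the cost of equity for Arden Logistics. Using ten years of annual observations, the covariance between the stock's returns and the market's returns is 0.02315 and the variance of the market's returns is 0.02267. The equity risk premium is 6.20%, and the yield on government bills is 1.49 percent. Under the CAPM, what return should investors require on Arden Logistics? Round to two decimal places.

β = Cov(R_i, R_m) / Var(R_m) = 0.02315 / 0.02267 = 1.0212
E(R) = R_f + β × MRP = 1.49% + 1.0212 × 6.20% = 7.82%

7.82%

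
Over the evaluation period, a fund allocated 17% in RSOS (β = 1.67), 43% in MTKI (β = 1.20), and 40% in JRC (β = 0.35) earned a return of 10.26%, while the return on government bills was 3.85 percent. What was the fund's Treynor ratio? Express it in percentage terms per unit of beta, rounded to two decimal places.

β_P = 0.17×1.67 + 0.43×1.20 + 0.40×0.35 = 0.9399
Treynor = (R_P − R_f) / β_P = (10.26% − 3.85%) / 0.9399 = 6.41% / 0.9399 = 6.82%

6.82%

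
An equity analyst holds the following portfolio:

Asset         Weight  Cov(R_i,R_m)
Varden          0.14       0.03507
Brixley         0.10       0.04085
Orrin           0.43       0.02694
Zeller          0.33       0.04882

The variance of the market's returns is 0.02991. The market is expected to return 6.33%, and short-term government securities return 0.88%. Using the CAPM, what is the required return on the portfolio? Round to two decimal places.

β_Varden = 0.03507 / 0.02991 = 1.1725
β_Brixley = 0.04085 / 0.02991 = 1.3658
β_Orrin = 0.02694 / 0.02991 = 0.9007
β_Zeller = 0.04882 / 0.02991 = 1.6322
β_P = Σ w_i β_i = 0.14×1.1725 + 0.10×1.3658 + 0.43×0.9007 + 0.33×1.6322 = 1.2267
MRP = 6.33% − 0.88% = 5.45%
E(R_P) = R_f + β_P × MRP = 0.88% + 1.2267 × 5.45% = 7.57%

7.57%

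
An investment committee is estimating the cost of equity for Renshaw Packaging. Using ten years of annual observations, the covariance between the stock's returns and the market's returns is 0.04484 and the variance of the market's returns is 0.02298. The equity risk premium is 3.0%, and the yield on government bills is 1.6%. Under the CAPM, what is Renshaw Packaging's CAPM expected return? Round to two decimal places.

7.45%

β = Cov(R_i, R_m) / Var(R_m) = 0.04484 / 0.02298 = 1.9513
E(R) = R_f + β × MRP = 1.6% + 1.9513 × 3.0% = 7.45%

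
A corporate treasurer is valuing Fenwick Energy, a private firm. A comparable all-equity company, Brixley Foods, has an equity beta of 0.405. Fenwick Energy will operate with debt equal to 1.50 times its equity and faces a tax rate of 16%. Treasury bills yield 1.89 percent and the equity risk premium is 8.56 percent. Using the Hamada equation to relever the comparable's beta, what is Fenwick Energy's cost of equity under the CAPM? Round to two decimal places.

β_L = β_U × [1 + (1 − t)(D/E)] = 0.405 × [1 + (1 − 0.16) × 1.50]
    = 0.405 × [1 + 0.84 × 1.50] = 0.405 × 2.2600 = 0.9153
E(R) = R_f + β_L × MRP = 1.89% + 0.9153 × 8.56% = 9.72%

9.72%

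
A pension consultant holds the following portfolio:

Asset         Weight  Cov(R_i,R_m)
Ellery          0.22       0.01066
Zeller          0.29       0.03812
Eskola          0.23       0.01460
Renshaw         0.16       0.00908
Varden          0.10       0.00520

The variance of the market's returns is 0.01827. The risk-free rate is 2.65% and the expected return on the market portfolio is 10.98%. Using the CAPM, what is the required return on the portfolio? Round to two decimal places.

11.19%

β_Ellery = 0.01066 / 0.01827 = 0.5835
β_Zeller = 0.03812 / 0.01827 = 2.0865
β_Eskola = 0.01460 / 0.01827 = 0.7991
β_Renshaw = 0.00908 / 0.01827 = 0.4970
β_Varden = 0.00520 / 0.01827 = 0.2846
β_P = Σ w_i β_i = 0.22×0.5835 + 0.29×2.0865 + 0.23×0.7991 + 0.16×0.4970 + 0.10×0.2846 = 1.0252
MRP = 10.98% − 2.65% = 8.33%
E(R_P) = R_f + β_P × MRP = 2.65% + 1.0252 × 8.33% = 11.19%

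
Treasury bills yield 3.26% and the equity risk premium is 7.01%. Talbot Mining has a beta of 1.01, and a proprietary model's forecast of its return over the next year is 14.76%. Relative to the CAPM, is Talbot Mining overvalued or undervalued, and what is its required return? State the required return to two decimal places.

Required return = R_f + β·MRP = 3.26% + 1.01 × 7.01% = 10.34%
Forecast 14.76% > required 10.34% → the stock plots above the SML → undervalued.

Undervalued; required return 10.34%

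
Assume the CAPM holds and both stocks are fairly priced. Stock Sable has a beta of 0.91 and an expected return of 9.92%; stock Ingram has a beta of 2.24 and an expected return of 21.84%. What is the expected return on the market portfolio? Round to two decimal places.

10.73%

Both satisfy E(R) = R_f + β·MRP, so the slope of the SML is
MRP = (21.84% − 9.92%) / (2.24 − 0.91) = 11.92% / 1.33 = 8.9624%
R_f = E(R_Sable) − β_Sable·MRP = 9.92% − 0.91 × 8.9624% = 1.7642%
E(R_m) = R_f + MRP = 1.7642% + 8.9624% = 10.73%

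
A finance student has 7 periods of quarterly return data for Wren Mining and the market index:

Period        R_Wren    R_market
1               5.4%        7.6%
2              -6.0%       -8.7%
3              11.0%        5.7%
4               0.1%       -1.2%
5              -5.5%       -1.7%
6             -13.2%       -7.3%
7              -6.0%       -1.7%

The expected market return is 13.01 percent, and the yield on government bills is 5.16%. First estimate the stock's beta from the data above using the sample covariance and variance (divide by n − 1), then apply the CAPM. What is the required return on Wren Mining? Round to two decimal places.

Mean R_i = (5.4 − 6.0 + 11.0 + 0.1 − 5.5 − 13.2 − 6.0) / 7 = -2.0286%
Mean R_m = (7.6 − 8.7 + 5.7 − 1.2 − 1.7 − 7.3 − 1.7) / 7 = -1.0429%
Σ(R_i − R̄_i)(R_m − R̄_m) = 256.9214  ⇒  Cov = 256.9214 / 6 = 42.8202
Σ(R_m − R̄_m)² = 218.8371  ⇒  Var(R_m) = 218.8371 / 6 = 36.4729
β = Cov / Var(R_m) = 42.8202 / 36.4729 = 1.1740
MRP = 13.01% − 5.16% = 7.85%
E(R) = R_f + β × MRP = 5.16% + 1.1740 × 7.85% = 14.38%

14.38%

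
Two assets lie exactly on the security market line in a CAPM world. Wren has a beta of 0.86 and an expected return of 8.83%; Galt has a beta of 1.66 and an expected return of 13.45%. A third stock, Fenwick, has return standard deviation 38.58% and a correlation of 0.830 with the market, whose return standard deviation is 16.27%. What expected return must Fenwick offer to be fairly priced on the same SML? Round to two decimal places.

15.23%

MRP = (13.45% − 8.83%) / (1.66 − 0.86) = 5.7750%
R_f = 8.83% − 0.86 × 5.7750% = 3.8635%
β_Fenwick = ρ·σ_i/σ_m = 0.830 × 38.58 / 16.27 = 1.9681
E(R_Fenwick) = R_f + β × MRP = 3.8635% + 1.9681 × 5.7750% = 15.23%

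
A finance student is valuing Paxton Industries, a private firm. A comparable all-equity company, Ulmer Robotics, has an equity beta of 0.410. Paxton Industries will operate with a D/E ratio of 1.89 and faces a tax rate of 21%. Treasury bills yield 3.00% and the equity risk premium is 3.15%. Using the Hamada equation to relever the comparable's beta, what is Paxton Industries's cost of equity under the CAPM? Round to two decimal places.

6.22%

β_L = β_U × [1 + (1 − t)(D/E)] = 0.410 × [1 + (1 − 0.21) × 1.89]
    = 0.410 × [1 + 0.79 × 1.89] = 0.410 × 2.4931 = 1.0222
E(R) = R_f + β_L × MRP = 3.00% + 1.0222 × 3.15% = 6.22%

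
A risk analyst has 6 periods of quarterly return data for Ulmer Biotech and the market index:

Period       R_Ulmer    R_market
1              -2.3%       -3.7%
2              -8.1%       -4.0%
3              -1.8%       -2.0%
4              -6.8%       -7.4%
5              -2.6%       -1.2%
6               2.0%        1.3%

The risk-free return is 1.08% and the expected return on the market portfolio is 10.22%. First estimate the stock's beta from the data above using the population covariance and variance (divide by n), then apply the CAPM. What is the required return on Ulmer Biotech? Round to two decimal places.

10.56%

Mean R_i = (-2.3 − 8.1 − 1.8 − 6.8 − 2.6 + 2.0) / 6 = -3.2667%
Mean R_m = (-3.7 − 4.0 − 2.0 − 7.4 − 1.2 + 1.3) / 6 = -2.8333%
Σ(R_i − R̄_i)(R_m − R̄_m) = 45.0167  ⇒  Cov = 45.0167 / 6 = 7.5028
Σ(R_m − R̄_m)² = 43.4133  ⇒  Var(R_m) = 43.4133 / 6 = 7.2356
β = Cov / Var(R_m) = 7.5028 / 7.2356 = 1.0369
MRP = 10.22% − 1.08% = 9.14%
E(R) = R_f + β × MRP = 1.08% + 1.0369 × 9.14% = 10.56%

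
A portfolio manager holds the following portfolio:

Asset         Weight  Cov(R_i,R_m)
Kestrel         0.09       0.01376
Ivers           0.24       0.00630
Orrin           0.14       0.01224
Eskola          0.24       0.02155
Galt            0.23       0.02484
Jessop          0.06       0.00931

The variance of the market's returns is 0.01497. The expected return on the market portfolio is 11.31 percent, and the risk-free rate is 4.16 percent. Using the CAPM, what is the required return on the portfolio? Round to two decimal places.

β_Kestrel = 0.01376 / 0.01497 = 0.9192
β_Ivers = 0.00630 / 0.01497 = 0.4208
β_Orrin = 0.01224 / 0.01497 = 0.8176
β_Eskola = 0.02155 / 0.01497 = 1.4395
β_Galt = 0.02484 / 0.01497 = 1.6593
β_Jessop = 0.00931 / 0.01497 = 0.6219
β_P = Σ w_i β_i = 0.09×0.9192 + 0.24×0.4208 + 0.14×0.8176 + 0.24×1.4395 + 0.23×1.6593 + 0.06×0.6219 = 1.0626
MRP = 11.31% − 4.16% = 7.15%
E(R_P) = R_f + β_P × MRP = 4.16% + 1.0626 × 7.15% = 11.76%

11.76%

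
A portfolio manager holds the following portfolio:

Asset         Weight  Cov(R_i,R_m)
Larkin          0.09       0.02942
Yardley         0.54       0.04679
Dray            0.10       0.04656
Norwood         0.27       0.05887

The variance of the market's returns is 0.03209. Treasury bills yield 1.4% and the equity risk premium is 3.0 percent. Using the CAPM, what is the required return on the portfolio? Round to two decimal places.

β_Larkin = 0.02942 / 0.03209 = 0.9168
β_Yardley = 0.04679 / 0.03209 = 1.4581
β_Dray = 0.04656 / 0.03209 = 1.4509
β_Norwood = 0.05887 / 0.03209 = 1.8345
β_P = Σ w_i β_i = 0.09×0.9168 + 0.54×1.4581 + 0.10×1.4509 + 0.27×1.8345 = 1.5103
E(R_P) = R_f + β_P × MRP = 1.4% + 1.5103 × 3.0% = 5.93%

5.93%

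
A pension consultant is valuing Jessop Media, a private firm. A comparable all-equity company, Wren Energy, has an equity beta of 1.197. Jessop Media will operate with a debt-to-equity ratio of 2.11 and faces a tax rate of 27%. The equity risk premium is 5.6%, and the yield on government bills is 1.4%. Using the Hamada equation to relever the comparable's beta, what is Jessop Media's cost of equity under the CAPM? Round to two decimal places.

β_L = β_U × [1 + (1 − t)(D/E)] = 1.197 × [1 + (1 − 0.27) × 2.11]
    = 1.197 × [1 + 0.73 × 2.11] = 1.197 × 2.5403 = 3.0407
E(R) = R_f + β_L × MRP = 1.4% + 3.0407 × 5.6% = 18.43%

18.43%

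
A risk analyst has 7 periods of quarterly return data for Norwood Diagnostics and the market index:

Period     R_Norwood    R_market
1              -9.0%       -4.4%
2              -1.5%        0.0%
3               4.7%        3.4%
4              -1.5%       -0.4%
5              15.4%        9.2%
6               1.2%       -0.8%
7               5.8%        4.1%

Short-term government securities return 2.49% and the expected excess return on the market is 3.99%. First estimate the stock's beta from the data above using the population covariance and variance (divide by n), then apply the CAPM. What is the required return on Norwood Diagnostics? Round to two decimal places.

9.28%

Mean R_i = (-9.0 − 1.5 + 4.7 − 1.5 + 15.4 + 1.2 + 5.8) / 7 = 2.1571%
Mean R_m = (-4.4 + 0.0 + 3.4 − 0.4 + 9.2 − 0.8 + 4.1) / 7 = 1.5857%
Σ(R_i − R̄_i)(R_m − R̄_m) = 196.7357  ⇒  Cov = 196.7357 / 7 = 28.1051
Σ(R_m − R̄_m)² = 115.5686  ⇒  Var(R_m) = 115.5686 / 7 = 16.5098
β = Cov / Var(R_m) = 28.1051 / 16.5098 = 1.7023
E(R) = R_f + β × MRP = 2.49% + 1.7023 × 3.99% = 9.28%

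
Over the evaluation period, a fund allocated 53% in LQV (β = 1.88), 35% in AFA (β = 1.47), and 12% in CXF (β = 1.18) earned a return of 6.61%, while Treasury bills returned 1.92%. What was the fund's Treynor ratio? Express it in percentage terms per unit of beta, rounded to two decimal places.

β_P = 0.53×1.88 + 0.35×1.47 + 0.12×1.18 = 1.6525
Treynor = (R_P − R_f) / β_P = (6.61% − 1.92%) / 1.6525 = 4.69% / 1.6525 = 2.84%

2.84%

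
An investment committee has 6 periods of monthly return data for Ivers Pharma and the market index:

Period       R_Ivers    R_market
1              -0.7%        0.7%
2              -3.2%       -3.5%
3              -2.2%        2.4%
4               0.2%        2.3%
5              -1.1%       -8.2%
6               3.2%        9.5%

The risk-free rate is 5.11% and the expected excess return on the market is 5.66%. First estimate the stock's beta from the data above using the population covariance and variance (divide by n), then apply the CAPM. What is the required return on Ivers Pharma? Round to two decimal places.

Mean R_i = (-0.7 − 3.2 − 2.2 + 0.2 − 1.1 + 3.2) / 6 = -0.6333%
Mean R_m = (0.7 − 3.5 + 2.4 + 2.3 − 8.2 + 9.5) / 6 = 0.5333%
Σ(R_i − R̄_i)(R_m − R̄_m) = 47.3367  ⇒  Cov = 47.3367 / 6 = 7.8895
Σ(R_m − R̄_m)² = 179.5733  ⇒  Var(R_m) = 179.5733 / 6 = 29.9289
β = Cov / Var(R_m) = 7.8895 / 29.9289 = 0.2636
E(R) = R_f + β × MRP = 5.11% + 0.2636 × 5.66% = 6.60%

6.60%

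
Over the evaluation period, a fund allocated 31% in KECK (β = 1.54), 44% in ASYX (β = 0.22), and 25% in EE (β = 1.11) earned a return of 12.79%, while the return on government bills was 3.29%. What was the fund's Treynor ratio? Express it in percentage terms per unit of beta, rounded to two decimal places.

11.15%

β_P = 0.31×1.54 + 0.44×0.22 + 0.25×1.11 = 0.8517
Treynor = (R_P − R_f) / β_P = (12.79% − 3.29%) / 0.8517 = 9.50% / 0.8517 = 11.15%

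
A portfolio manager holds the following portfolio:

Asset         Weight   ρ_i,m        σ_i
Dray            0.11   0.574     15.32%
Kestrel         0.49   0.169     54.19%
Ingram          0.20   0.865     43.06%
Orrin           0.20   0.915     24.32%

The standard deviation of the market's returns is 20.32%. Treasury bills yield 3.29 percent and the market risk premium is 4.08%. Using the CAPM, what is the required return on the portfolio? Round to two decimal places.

6.77%

β_Dray = 0.574 × 15.32% / 20.32% = 0.4328
β_Kestrel = 0.169 × 54.19% / 20.32% = 0.4507
β_Ingram = 0.865 × 43.06% / 20.32% = 1.8330
β_Orrin = 0.915 × 24.32% / 20.32% = 1.0951
β_P = Σ w_i β_i = 0.11×0.4328 + 0.49×0.4507 + 0.20×1.8330 + 0.20×1.0951 = 0.8541
E(R_P) = R_f + β_P × MRP = 3.29% + 0.8541 × 4.08% = 6.77%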